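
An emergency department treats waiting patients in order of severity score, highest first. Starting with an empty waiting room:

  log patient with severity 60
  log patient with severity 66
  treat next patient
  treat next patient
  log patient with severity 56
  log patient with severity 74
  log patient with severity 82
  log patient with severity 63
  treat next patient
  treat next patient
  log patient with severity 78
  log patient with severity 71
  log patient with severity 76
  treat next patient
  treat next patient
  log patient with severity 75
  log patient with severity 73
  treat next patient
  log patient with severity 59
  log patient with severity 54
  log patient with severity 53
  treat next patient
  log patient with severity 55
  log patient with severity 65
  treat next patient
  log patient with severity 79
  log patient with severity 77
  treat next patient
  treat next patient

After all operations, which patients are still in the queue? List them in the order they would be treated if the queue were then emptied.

65, 63, 59, 56, 55, 54, 53

insert 60 → {60}
insert 66 → {66, 60}
treat next patient → 66; now {60}
treat next patient → 60; now {}
insert 56 → {56}
insert 74 → {74, 56}
insert 82 → {82, 74, 56}
insert 63 → {82, 74, 63, 56}
treat next patient → 82; now {74, 63, 56}
treat next patient → 74; now {63, 56}
insert 78 → {78, 63, 56}
insert 71 → {78, 71, 63, 56}
insert 76 → {78, 76, 71, 63, 56}
treat next patient → 78; now {76, 71, 63, 56}
treat next patient → 76; now {71, 63, 56}
insert 75 → {75, 71, 63, 56}
insert 73 → {75, 73, 71, 63, 56}
treat next patient → 75; now {73, 71, 63, 56}
insert 59 → {73, 71, 63, 59, 56}
insert 54 → {73, 71, 63, 59, 56, 54}
insert 53 → {73, 71, 63, 59, 56, 54, 53}
treat next patient → 73; now {71, 63, 59, 56, 54, 53}
insert 55 → {71, 63, 59, 56, 55, 54, 53}
insert 65 → {71, 65, 63, 59, 56, 55, 54, 53}
treat next patient → 71; now {65, 63, 59, 56, 55, 54, 53}
insert 79 → {79, 65, 63, 59, 56, 55, 54, 53}
insert 77 → {79, 77, 65, 63, 59, 56, 55, 54, 53}
treat next patient → 79; now {77, 65, 63, 59, 56, 55, 54, 53}
treat next patient → 77; now {65, 63, 59, 56, 55, 54, 53}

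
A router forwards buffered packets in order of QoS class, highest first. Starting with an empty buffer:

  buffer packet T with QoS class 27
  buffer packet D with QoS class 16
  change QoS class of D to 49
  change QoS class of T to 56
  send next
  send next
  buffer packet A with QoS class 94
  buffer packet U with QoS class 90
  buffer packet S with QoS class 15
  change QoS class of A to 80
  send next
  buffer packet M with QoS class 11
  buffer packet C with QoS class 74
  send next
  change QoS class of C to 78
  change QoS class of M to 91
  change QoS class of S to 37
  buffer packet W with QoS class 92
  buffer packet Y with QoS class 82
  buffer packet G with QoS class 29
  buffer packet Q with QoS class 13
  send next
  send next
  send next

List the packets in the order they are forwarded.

add T (QoS class 27) → {T:27}
add D (QoS class 16) → {T:27, D:16}
update D to QoS class 49 → {D:49, T:27}
update T to QoS class 56 → {T:56, D:49}
send next → T; now {D:49}
send next → D; now {}
add A (QoS class 94) → {A:94}
add U (QoS class 90) → {A:94, U:90}
add S (QoS class 15) → {A:94, U:90, S:15}
update A to QoS class 80 → {U:90, A:80, S:15}
send next → U; now {A:80, S:15}
add M (QoS class 11) → {A:80, S:15, M:11}
add C (QoS class 74) → {A:80, C:74, S:15, M:11}
send next → A; now {C:74, S:15, M:11}
update C to QoS class 78 → {C:78, S:15, M:11}
update M to QoS class 91 → {M:91, C:78, S:15}
update S to QoS class 37 → {M:91, C:78, S:37}
add W (QoS class 92) → {W:92, M:91, C:78, S:37}
add Y (QoS class 82) → {W:92, M:91, Y:82, C:78, S:37}
add G (QoS class 29) → {W:92, M:91, Y:82, C:78, S:37, G:29}
add Q (QoS class 13) → {W:92, M:91, Y:82, C:78, S:37, G:29, Q:13}
send next → W; now {M:91, Y:82, C:78, S:37, G:29, Q:13}
send next → M; now {Y:82, C:78, S:37, G:29, Q:13}
send next → Y; now {C:78, S:37, G:29, Q:13}

T, D, U, A, W, M, Y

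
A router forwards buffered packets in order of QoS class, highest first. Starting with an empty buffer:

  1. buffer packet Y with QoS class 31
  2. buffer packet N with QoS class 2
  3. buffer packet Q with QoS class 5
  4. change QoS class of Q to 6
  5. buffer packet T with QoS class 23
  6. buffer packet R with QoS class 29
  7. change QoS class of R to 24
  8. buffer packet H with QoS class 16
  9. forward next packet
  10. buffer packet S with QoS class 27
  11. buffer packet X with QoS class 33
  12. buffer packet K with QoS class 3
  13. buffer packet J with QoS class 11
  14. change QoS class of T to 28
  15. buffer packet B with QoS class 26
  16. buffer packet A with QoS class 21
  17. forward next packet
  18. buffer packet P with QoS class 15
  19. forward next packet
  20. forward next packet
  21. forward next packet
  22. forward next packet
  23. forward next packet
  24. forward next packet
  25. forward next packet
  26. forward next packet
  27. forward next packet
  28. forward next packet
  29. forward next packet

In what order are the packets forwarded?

[Y, X, T, S, B, R, A, H, P, J, Q, K, N]

add Y (QoS class 31) → {Y:31}
add N (QoS class 2) → {Y:31, N:2}
add Q (QoS class 5) → {Y:31, Q:5, N:2}
update Q to QoS class 6 → {Y:31, Q:6, N:2}
add T (QoS class 23) → {Y:31, T:23, Q:6, N:2}
add R (QoS class 29) → {Y:31, R:29, T:23, Q:6, N:2}
update R to QoS class 24 → {Y:31, R:24, T:23, Q:6, N:2}
add H (QoS class 16) → {Y:31, R:24, T:23, H:16, Q:6, N:2}
forward next packet → Y; now {R:24, T:23, H:16, Q:6, N:2}
add S (QoS class 27) → {S:27, R:24, T:23, H:16, Q:6, N:2}
add X (QoS class 33) → {X:33, S:27, R:24, T:23, H:16, Q:6, N:2}
add K (QoS class 3) → {X:33, S:27, R:24, T:23, H:16, Q:6, K:3, N:2}
add J (QoS class 11) → {X:33, S:27, R:24, T:23, H:16, J:11, Q:6, K:3, N:2}
update T to QoS class 28 → {X:33, T:28, S:27, R:24, H:16, J:11, Q:6, K:3, N:2}
add B (QoS class 26) → {X:33, T:28, S:27, B:26, R:24, H:16, J:11, Q:6, K:3, N:2}
add A (QoS class 21) → {X:33, T:28, S:27, B:26, R:24, A:21, H:16, J:11, Q:6, K:3, N:2}
forward next packet → X; now {T:28, S:27, B:26, R:24, A:21, H:16, J:11, Q:6, K:3, N:2}
add P (QoS class 15) → {T:28, S:27, B:26, R:24, A:21, H:16, P:15, J:11, Q:6, K:3, N:2}
forward next packet → T; now {S:27, B:26, R:24, A:21, H:16, P:15, J:11, Q:6, K:3, N:2}
forward next packet → S; now {B:26, R:24, A:21, H:16, P:15, J:11, Q:6, K:3, N:2}
forward next packet → B; now {R:24, A:21, H:16, P:15, J:11, Q:6, K:3, N:2}
forward next packet → R; now {A:21, H:16, P:15, J:11, Q:6, K:3, N:2}
forward next packet → A; now {H:16, P:15, J:11, Q:6, K:3, N:2}
forward next packet → H; now {P:15, J:11, Q:6, K:3, N:2}
forward next packet → P; now {J:11, Q:6, K:3, N:2}
forward next packet → J; now {Q:6, K:3, N:2}
forward next packet → Q; now {K:3, N:2}
forward next packet → K; now {N:2}
forward next packet → N; now {}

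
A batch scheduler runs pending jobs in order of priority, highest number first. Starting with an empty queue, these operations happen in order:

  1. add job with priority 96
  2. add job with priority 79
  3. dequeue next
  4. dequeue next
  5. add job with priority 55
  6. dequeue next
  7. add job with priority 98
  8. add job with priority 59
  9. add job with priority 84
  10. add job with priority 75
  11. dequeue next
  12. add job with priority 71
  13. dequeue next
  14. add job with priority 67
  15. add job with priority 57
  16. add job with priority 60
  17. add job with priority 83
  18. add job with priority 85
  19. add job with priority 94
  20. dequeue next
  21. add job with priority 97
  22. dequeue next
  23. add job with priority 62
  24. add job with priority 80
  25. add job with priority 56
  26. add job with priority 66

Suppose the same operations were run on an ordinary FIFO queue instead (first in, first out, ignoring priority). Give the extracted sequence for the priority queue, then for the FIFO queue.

insert 96 → {96}
insert 79 → {96, 79}
dequeue next → 96; now {79}
dequeue next → 79; now {}
insert 55 → {55}
dequeue next → 55; now {}
insert 98 → {98}
insert 59 → {98, 59}
insert 84 → {98, 84, 59}
insert 75 → {98, 84, 75, 59}
dequeue next → 98; now {84, 75, 59}
insert 71 → {84, 75, 71, 59}
dequeue next → 84; now {75, 71, 59}
insert 67 → {75, 71, 67, 59}
insert 57 → {75, 71, 67, 59, 57}
insert 60 → {75, 71, 67, 60, 59, 57}
insert 83 → {83, 75, 71, 67, 60, 59, 57}
insert 85 → {85, 83, 75, 71, 67, 60, 59, 57}
insert 94 → {94, 85, 83, 75, 71, 67, 60, 59, 57}
dequeue next → 94; now {85, 83, 75, 71, 67, 60, 59, 57}
insert 97 → {97, 85, 83, 75, 71, 67, 60, 59, 57}
dequeue next → 97; now {85, 83, 75, 71, 67, 60, 59, 57}
insert 62 → {85, 83, 75, 71, 67, 62, 60, 59, 57}
insert 80 → {85, 83, 80, 75, 71, 67, 62, 60, 59, 57}
insert 56 → {85, 83, 80, 75, 71, 67, 62, 60, 59, 57, 56}
insert 66 → {85, 83, 80, 75, 71, 67, 66, 62, 60, 59, 57, 56}

priority queue: 96 → 79 → 55 → 98 → 84 → 94 → 97; FIFO queue: 96 → 79 → 55 → 98 → 59 → 84 → 75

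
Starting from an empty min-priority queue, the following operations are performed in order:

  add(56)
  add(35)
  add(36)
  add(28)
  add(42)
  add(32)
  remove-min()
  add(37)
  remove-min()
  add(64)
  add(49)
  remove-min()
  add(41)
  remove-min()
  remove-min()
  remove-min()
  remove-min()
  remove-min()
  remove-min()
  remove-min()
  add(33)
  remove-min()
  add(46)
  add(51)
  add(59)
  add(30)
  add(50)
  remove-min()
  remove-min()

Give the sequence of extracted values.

28, 32, 35, 36, 37, 41, 42, 49, 56, 64, 33, 30, 46

insert 56 → {56}
insert 35 → {35, 56}
insert 36 → {35, 36, 56}
insert 28 → {28, 35, 36, 56}
insert 42 → {28, 35, 36, 42, 56}
insert 32 → {28, 32, 35, 36, 42, 56}
remove-min → 28; now {32, 35, 36, 42, 56}
insert 37 → {32, 35, 36, 37, 42, 56}
remove-min → 32; now {35, 36, 37, 42, 56}
insert 64 → {35, 36, 37, 42, 56, 64}
insert 49 → {35, 36, 37, 42, 49, 56, 64}
remove-min → 35; now {36, 37, 42, 49, 56, 64}
insert 41 → {36, 37, 41, 42, 49, 56, 64}
remove-min → 36; now {37, 41, 42, 49, 56, 64}
remove-min → 37; now {41, 42, 49, 56, 64}
remove-min → 41; now {42, 49, 56, 64}
remove-min → 42; now {49, 56, 64}
remove-min → 49; now {56, 64}
remove-min → 56; now {64}
remove-min → 64; now {}
insert 33 → {33}
remove-min → 33; now {}
insert 46 → {46}
insert 51 → {46, 51}
insert 59 → {46, 51, 59}
insert 30 → {30, 46, 51, 59}
insert 50 → {30, 46, 50, 51, 59}
remove-min → 30; now {46, 50, 51, 59}
remove-min → 46; now {50, 51, 59}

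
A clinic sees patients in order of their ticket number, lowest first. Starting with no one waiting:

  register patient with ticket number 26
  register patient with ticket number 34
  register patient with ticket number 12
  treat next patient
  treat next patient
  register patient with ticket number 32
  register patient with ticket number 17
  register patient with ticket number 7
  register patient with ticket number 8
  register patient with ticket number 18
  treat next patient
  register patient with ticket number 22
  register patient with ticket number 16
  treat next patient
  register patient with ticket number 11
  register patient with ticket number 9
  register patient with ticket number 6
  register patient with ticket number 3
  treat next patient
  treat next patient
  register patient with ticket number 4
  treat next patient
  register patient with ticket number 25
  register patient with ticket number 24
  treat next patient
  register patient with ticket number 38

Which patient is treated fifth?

insert 26 → {26}
insert 34 → {26, 34}
insert 12 → {12, 26, 34}
treat next patient → 12; now {26, 34}
treat next patient → 26; now {34}
insert 32 → {32, 34}
insert 17 → {17, 32, 34}
insert 7 → {7, 17, 32, 34}
insert 8 → {7, 8, 17, 32, 34}
insert 18 → {7, 8, 17, 18, 32, 34}
treat next patient → 7; now {8, 17, 18, 32, 34}
insert 22 → {8, 17, 18, 22, 32, 34}
insert 16 → {8, 16, 17, 18, 22, 32, 34}
treat next patient → 8; now {16, 17, 18, 22, 32, 34}
insert 11 → {11, 16, 17, 18, 22, 32, 34}
insert 9 → {9, 11, 16, 17, 18, 22, 32, 34}
insert 6 → {6, 9, 11, 16, 17, 18, 22, 32, 34}
insert 3 → {3, 6, 9, 11, 16, 17, 18, 22, 32, 34}
treat next patient → 3; now {6, 9, 11, 16, 17, 18, 22, 32, 34}
treat next patient → 6; now {9, 11, 16, 17, 18, 22, 32, 34}
insert 4 → {4, 9, 11, 16, 17, 18, 22, 32, 34}
treat next patient → 4; now {9, 11, 16, 17, 18, 22, 32, 34}
insert 25 → {9, 11, 16, 17, 18, 22, 25, 32, 34}
insert 24 → {9, 11, 16, 17, 18, 22, 24, 25, 32, 34}
treat next patient → 9; now {11, 16, 17, 18, 22, 24, 25, 32, 34}
insert 38 → {11, 16, 17, 18, 22, 24, 25, 32, 34, 38}

3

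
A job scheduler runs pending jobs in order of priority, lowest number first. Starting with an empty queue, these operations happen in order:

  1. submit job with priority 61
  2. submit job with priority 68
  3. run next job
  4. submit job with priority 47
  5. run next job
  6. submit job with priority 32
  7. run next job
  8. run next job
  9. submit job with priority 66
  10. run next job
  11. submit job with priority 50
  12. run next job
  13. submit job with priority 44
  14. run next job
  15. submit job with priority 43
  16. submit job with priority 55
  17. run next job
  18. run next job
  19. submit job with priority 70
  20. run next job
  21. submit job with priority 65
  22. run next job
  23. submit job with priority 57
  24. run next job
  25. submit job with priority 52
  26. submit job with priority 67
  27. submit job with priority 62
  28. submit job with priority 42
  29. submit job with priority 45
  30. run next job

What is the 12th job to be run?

57

insert 61 → {61}
insert 68 → {61, 68}
run next job → 61; now {68}
insert 47 → {47, 68}
run next job → 47; now {68}
insert 32 → {32, 68}
run next job → 32; now {68}
run next job → 68; now {}
insert 66 → {66}
run next job → 66; now {}
insert 50 → {50}
run next job → 50; now {}
insert 44 → {44}
run next job → 44; now {}
insert 43 → {43}
insert 55 → {43, 55}
run next job → 43; now {55}
run next job → 55; now {}
insert 70 → {70}
run next job → 70; now {}
insert 65 → {65}
run next job → 65; now {}
insert 57 → {57}
run next job → 57; now {}
insert 52 → {52}
insert 67 → {52, 67}
insert 62 → {52, 62, 67}
insert 42 → {42, 52, 62, 67}
insert 45 → {42, 45, 52, 62, 67}
run next job → 42; now {45, 52, 62, 67}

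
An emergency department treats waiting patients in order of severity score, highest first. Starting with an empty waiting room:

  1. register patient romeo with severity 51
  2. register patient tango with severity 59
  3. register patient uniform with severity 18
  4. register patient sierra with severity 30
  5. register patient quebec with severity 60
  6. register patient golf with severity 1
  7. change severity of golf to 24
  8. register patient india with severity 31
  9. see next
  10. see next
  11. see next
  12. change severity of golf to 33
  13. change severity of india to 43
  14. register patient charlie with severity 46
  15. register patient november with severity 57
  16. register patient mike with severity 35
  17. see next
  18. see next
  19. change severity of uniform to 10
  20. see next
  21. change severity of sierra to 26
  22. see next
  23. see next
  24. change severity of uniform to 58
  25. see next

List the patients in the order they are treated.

add romeo (severity 51) → {romeo:51}
add tango (severity 59) → {tango:59, romeo:51}
add uniform (severity 18) → {tango:59, romeo:51, uniform:18}
add sierra (severity 30) → {tango:59, romeo:51, sierra:30, uniform:18}
add quebec (severity 60) → {quebec:60, tango:59, romeo:51, sierra:30, uniform:18}
add golf (severity 1) → {quebec:60, tango:59, romeo:51, sierra:30, uniform:18, golf:1}
update golf to severity 24 → {quebec:60, tango:59, romeo:51, sierra:30, golf:24, uniform:18}
add india (severity 31) → {quebec:60, tango:59, romeo:51, india:31, sierra:30, golf:24, uniform:18}
see next → quebec; now {tango:59, romeo:51, india:31, sierra:30, golf:24, uniform:18}
see next → tango; now {romeo:51, india:31, sierra:30, golf:24, uniform:18}
see next → romeo; now {india:31, sierra:30, golf:24, uniform:18}
update golf to severity 33 → {golf:33, india:31, sierra:30, uniform:18}
update india to severity 43 → {india:43, golf:33, sierra:30, uniform:18}
add charlie (severity 46) → {charlie:46, india:43, golf:33, sierra:30, uniform:18}
add november (severity 57) → {november:57, charlie:46, india:43, golf:33, sierra:30, uniform:18}
add mike (severity 35) → {november:57, charlie:46, india:43, mike:35, golf:33, sierra:30, uniform:18}
see next → november; now {charlie:46, india:43, mike:35, golf:33, sierra:30, uniform:18}
see next → charlie; now {india:43, mike:35, golf:33, sierra:30, uniform:18}
update uniform to severity 10 → {india:43, mike:35, golf:33, sierra:30, uniform:10}
see next → india; now {mike:35, golf:33, sierra:30, uniform:10}
update sierra to severity 26 → {mike:35, golf:33, sierra:26, uniform:10}
see next → mike; now {golf:33, sierra:26, uniform:10}
see next → golf; now {sierra:26, uniform:10}
update uniform to severity 58 → {uniform:58, sierra:26}
see next → uniform; now {sierra:26}

quebec, tango, romeo, november, charlie, india, mike, golf, uniform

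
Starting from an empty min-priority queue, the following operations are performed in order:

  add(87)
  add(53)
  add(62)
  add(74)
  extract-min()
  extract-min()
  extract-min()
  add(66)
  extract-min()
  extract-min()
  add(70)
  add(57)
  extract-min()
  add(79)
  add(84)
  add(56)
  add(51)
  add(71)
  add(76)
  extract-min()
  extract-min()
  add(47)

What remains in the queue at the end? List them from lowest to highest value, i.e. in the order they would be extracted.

insert 87 → {87}
insert 53 → {53, 87}
insert 62 → {53, 62, 87}
insert 74 → {53, 62, 74, 87}
extract-min → 53; now {62, 74, 87}
extract-min → 62; now {74, 87}
extract-min → 74; now {87}
insert 66 → {66, 87}
extract-min → 66; now {87}
extract-min → 87; now {}
insert 70 → {70}
insert 57 → {57, 70}
extract-min → 57; now {70}
insert 79 → {70, 79}
insert 84 → {70, 79, 84}
insert 56 → {56, 70, 79, 84}
insert 51 → {51, 56, 70, 79, 84}
insert 71 → {51, 56, 70, 71, 79, 84}
insert 76 → {51, 56, 70, 71, 76, 79, 84}
extract-min → 51; now {56, 70, 71, 76, 79, 84}
extract-min → 56; now {70, 71, 76, 79, 84}
insert 47 → {47, 70, 71, 76, 79, 84}

47 → 70 → 71 → 76 → 79 → 84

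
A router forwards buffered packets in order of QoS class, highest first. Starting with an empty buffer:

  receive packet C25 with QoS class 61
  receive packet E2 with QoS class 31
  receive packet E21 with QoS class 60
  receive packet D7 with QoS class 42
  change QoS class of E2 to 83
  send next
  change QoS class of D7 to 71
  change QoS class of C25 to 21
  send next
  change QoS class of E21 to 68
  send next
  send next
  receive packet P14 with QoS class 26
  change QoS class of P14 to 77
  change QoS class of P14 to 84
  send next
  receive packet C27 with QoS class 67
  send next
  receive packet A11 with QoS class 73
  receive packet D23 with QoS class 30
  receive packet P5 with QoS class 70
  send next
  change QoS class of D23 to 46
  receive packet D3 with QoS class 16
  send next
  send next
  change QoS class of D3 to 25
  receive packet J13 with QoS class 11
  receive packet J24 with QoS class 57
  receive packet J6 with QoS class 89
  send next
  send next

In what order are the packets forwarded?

add C25 (QoS class 61) → {C25:61}
add E2 (QoS class 31) → {C25:61, E2:31}
add E21 (QoS class 60) → {C25:61, E21:60, E2:31}
add D7 (QoS class 42) → {C25:61, E21:60, D7:42, E2:31}
update E2 to QoS class 83 → {E2:83, C25:61, E21:60, D7:42}
send next → E2; now {C25:61, E21:60, D7:42}
update D7 to QoS class 71 → {D7:71, C25:61, E21:60}
update C25 to QoS class 21 → {D7:71, E21:60, C25:21}
send next → D7; now {E21:60, C25:21}
update E21 to QoS class 68 → {E21:68, C25:21}
send next → E21; now {C25:21}
send next → C25; now {}
add P14 (QoS class 26) → {P14:26}
update P14 to QoS class 77 → {P14:77}
update P14 to QoS class 84 → {P14:84}
send next → P14; now {}
add C27 (QoS class 67) → {C27:67}
send next → C27; now {}
add A11 (QoS class 73) → {A11:73}
add D23 (QoS class 30) → {A11:73, D23:30}
add P5 (QoS class 70) → {A11:73, P5:70, D23:30}
send next → A11; now {P5:70, D23:30}
update D23 to QoS class 46 → {P5:70, D23:46}
add D3 (QoS class 16) → {P5:70, D23:46, D3:16}
send next → P5; now {D23:46, D3:16}
send next → D23; now {D3:16}
update D3 to QoS class 25 → {D3:25}
add J13 (QoS class 11) → {D3:25, J13:11}
add J24 (QoS class 57) → {J24:57, D3:25, J13:11}
add J6 (QoS class 89) → {J6:89, J24:57, D3:25, J13:11}
send next → J6; now {J24:57, D3:25, J13:11}
send next → J24; now {D3:25, J13:11}

E2, D7, E21, C25, P14, C27, A11, P5, D23, J6, J24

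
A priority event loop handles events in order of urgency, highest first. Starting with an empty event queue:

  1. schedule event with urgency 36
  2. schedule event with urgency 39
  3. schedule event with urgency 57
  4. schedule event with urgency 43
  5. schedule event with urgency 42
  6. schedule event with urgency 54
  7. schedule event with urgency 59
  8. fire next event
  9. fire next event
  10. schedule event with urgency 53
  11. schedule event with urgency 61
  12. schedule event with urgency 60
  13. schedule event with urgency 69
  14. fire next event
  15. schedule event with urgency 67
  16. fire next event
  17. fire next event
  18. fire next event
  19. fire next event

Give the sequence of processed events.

59, 57, 69, 67, 61, 60, 54

insert 36 → {36}
insert 39 → {39, 36}
insert 57 → {57, 39, 36}
insert 43 → {57, 43, 39, 36}
insert 42 → {57, 43, 42, 39, 36}
insert 54 → {57, 54, 43, 42, 39, 36}
insert 59 → {59, 57, 54, 43, 42, 39, 36}
fire next event → 59; now {57, 54, 43, 42, 39, 36}
fire next event → 57; now {54, 43, 42, 39, 36}
insert 53 → {54, 53, 43, 42, 39, 36}
insert 61 → {61, 54, 53, 43, 42, 39, 36}
insert 60 → {61, 60, 54, 53, 43, 42, 39, 36}
insert 69 → {69, 61, 60, 54, 53, 43, 42, 39, 36}
fire next event → 69; now {61, 60, 54, 53, 43, 42, 39, 36}
insert 67 → {67, 61, 60, 54, 53, 43, 42, 39, 36}
fire next event → 67; now {61, 60, 54, 53, 43, 42, 39, 36}
fire next event → 61; now {60, 54, 53, 43, 42, 39, 36}
fire next event → 60; now {54, 53, 43, 42, 39, 36}
fire next event → 54; now {53, 43, 42, 39, 36}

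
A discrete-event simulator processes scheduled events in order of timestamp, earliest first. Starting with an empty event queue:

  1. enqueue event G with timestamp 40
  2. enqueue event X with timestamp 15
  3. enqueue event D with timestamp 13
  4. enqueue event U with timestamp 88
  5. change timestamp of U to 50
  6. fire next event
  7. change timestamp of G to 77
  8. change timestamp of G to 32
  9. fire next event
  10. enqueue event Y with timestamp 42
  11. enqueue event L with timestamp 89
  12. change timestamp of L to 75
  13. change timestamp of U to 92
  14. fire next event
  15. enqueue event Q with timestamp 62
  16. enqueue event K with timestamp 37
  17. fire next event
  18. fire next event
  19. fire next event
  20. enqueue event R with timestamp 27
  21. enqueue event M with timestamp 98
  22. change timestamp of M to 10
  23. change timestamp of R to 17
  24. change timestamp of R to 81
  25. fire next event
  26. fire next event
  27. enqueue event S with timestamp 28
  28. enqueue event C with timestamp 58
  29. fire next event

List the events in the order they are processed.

D, X, G, K, Y, Q, M, L, S

add G (timestamp 40) → {G:40}
add X (timestamp 15) → {X:15, G:40}
add D (timestamp 13) → {D:13, X:15, G:40}
add U (timestamp 88) → {D:13, X:15, G:40, U:88}
update U to timestamp 50 → {D:13, X:15, G:40, U:50}
fire next event → D; now {X:15, G:40, U:50}
update G to timestamp 77 → {X:15, U:50, G:77}
update G to timestamp 32 → {X:15, G:32, U:50}
fire next event → X; now {G:32, U:50}
add Y (timestamp 42) → {G:32, Y:42, U:50}
add L (timestamp 89) → {G:32, Y:42, U:50, L:89}
update L to timestamp 75 → {G:32, Y:42, U:50, L:75}
update U to timestamp 92 → {G:32, Y:42, L:75, U:92}
fire next event → G; now {Y:42, L:75, U:92}
add Q (timestamp 62) → {Y:42, Q:62, L:75, U:92}
add K (timestamp 37) → {K:37, Y:42, Q:62, L:75, U:92}
fire next event → K; now {Y:42, Q:62, L:75, U:92}
fire next event → Y; now {Q:62, L:75, U:92}
fire next event → Q; now {L:75, U:92}
add R (timestamp 27) → {R:27, L:75, U:92}
add M (timestamp 98) → {R:27, L:75, U:92, M:98}
update M to timestamp 10 → {M:10, R:27, L:75, U:92}
update R to timestamp 17 → {M:10, R:17, L:75, U:92}
update R to timestamp 81 → {M:10, L:75, R:81, U:92}
fire next event → M; now {L:75, R:81, U:92}
fire next event → L; now {R:81, U:92}
add S (timestamp 28) → {S:28, R:81, U:92}
add C (timestamp 58) → {S:28, C:58, R:81, U:92}
fire next event → S; now {C:58, R:81, U:92}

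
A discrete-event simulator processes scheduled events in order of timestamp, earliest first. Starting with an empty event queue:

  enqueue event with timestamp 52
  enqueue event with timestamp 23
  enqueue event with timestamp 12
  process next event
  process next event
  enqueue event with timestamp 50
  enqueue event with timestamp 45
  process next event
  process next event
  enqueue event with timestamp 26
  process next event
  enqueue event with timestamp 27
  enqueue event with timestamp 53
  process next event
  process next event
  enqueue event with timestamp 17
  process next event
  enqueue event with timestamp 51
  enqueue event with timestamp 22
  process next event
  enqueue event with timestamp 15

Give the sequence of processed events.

12, 23, 45, 50, 26, 27, 52, 17, 22

insert 52 → {52}
insert 23 → {23, 52}
insert 12 → {12, 23, 52}
process next event → 12; now {23, 52}
process next event → 23; now {52}
insert 50 → {50, 52}
insert 45 → {45, 50, 52}
process next event → 45; now {50, 52}
process next event → 50; now {52}
insert 26 → {26, 52}
process next event → 26; now {52}
insert 27 → {27, 52}
insert 53 → {27, 52, 53}
process next event → 27; now {52, 53}
process next event → 52; now {53}
insert 17 → {17, 53}
process next event → 17; now {53}
insert 51 → {51, 53}
insert 22 → {22, 51, 53}
process next event → 22; now {51, 53}
insert 15 → {15, 51, 53}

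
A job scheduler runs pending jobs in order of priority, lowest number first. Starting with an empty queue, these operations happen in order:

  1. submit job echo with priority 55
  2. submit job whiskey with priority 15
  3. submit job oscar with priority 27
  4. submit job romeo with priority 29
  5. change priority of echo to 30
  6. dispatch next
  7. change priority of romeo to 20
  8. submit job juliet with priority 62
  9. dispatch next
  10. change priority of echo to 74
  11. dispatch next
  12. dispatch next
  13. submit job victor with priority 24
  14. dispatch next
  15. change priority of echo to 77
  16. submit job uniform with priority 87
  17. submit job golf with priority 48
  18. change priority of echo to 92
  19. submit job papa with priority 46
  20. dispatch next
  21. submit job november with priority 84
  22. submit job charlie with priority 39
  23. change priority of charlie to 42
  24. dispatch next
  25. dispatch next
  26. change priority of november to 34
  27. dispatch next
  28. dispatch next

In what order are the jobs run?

add echo (priority 55) → {echo:55}
add whiskey (priority 15) → {whiskey:15, echo:55}
add oscar (priority 27) → {whiskey:15, oscar:27, echo:55}
add romeo (priority 29) → {whiskey:15, oscar:27, romeo:29, echo:55}
update echo to priority 30 → {whiskey:15, oscar:27, romeo:29, echo:30}
dispatch next → whiskey; now {oscar:27, romeo:29, echo:30}
update romeo to priority 20 → {romeo:20, oscar:27, echo:30}
add juliet (priority 62) → {romeo:20, oscar:27, echo:30, juliet:62}
dispatch next → romeo; now {oscar:27, echo:30, juliet:62}
update echo to priority 74 → {oscar:27, juliet:62, echo:74}
dispatch next → oscar; now {juliet:62, echo:74}
dispatch next → juliet; now {echo:74}
add victor (priority 24) → {victor:24, echo:74}
dispatch next → victor; now {echo:74}
update echo to priority 77 → {echo:77}
add uniform (priority 87) → {echo:77, uniform:87}
add golf (priority 48) → {golf:48, echo:77, uniform:87}
update echo to priority 92 → {golf:48, uniform:87, echo:92}
add papa (priority 46) → {papa:46, golf:48, uniform:87, echo:92}
dispatch next → papa; now {golf:48, uniform:87, echo:92}
add november (priority 84) → {golf:48, november:84, uniform:87, echo:92}
add charlie (priority 39) → {charlie:39, golf:48, november:84, uniform:87, echo:92}
update charlie to priority 42 → {charlie:42, golf:48, november:84, uniform:87, echo:92}
dispatch next → charlie; now {golf:48, november:84, uniform:87, echo:92}
dispatch next → golf; now {november:84, uniform:87, echo:92}
update november to priority 34 → {november:34, uniform:87, echo:92}
dispatch next → november; now {uniform:87, echo:92}
dispatch next → uniform; now {echo:92}

whiskey, romeo, oscar, juliet, victor, papa, charlie, golf, november, uniform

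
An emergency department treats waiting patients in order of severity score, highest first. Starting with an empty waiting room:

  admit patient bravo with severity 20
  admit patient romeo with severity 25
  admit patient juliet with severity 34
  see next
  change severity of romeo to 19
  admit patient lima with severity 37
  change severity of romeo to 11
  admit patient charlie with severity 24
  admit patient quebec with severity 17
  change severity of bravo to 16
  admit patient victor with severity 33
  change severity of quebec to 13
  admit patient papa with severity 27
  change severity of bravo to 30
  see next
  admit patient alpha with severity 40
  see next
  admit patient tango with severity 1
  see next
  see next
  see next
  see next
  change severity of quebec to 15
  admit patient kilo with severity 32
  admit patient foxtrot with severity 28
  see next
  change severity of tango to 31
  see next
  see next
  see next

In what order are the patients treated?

[juliet, lima, alpha, victor, bravo, papa, charlie, kilo, tango, foxtrot, quebec]

add bravo (severity 20) → {bravo:20}
add romeo (severity 25) → {romeo:25, bravo:20}
add juliet (severity 34) → {juliet:34, romeo:25, bravo:20}
see next → juliet; now {romeo:25, bravo:20}
update romeo to severity 19 → {bravo:20, romeo:19}
add lima (severity 37) → {lima:37, bravo:20, romeo:19}
update romeo to severity 11 → {lima:37, bravo:20, romeo:11}
add charlie (severity 24) → {lima:37, charlie:24, bravo:20, romeo:11}
add quebec (severity 17) → {lima:37, charlie:24, bravo:20, quebec:17, romeo:11}
update bravo to severity 16 → {lima:37, charlie:24, quebec:17, bravo:16, romeo:11}
add victor (severity 33) → {lima:37, victor:33, charlie:24, quebec:17, bravo:16, romeo:11}
update quebec to severity 13 → {lima:37, victor:33, charlie:24, bravo:16, quebec:13, romeo:11}
add papa (severity 27) → {lima:37, victor:33, papa:27, charlie:24, bravo:16, quebec:13, romeo:11}
update bravo to severity 30 → {lima:37, victor:33, bravo:30, papa:27, charlie:24, quebec:13, romeo:11}
see next → lima; now {victor:33, bravo:30, papa:27, charlie:24, quebec:13, romeo:11}
add alpha (severity 40) → {alpha:40, victor:33, bravo:30, papa:27, charlie:24, quebec:13, romeo:11}
see next → alpha; now {victor:33, bravo:30, papa:27, charlie:24, quebec:13, romeo:11}
add tango (severity 1) → {victor:33, bravo:30, papa:27, charlie:24, quebec:13, romeo:11, tango:1}
see next → victor; now {bravo:30, papa:27, charlie:24, quebec:13, romeo:11, tango:1}
see next → bravo; now {papa:27, charlie:24, quebec:13, romeo:11, tango:1}
see next → papa; now {charlie:24, quebec:13, romeo:11, tango:1}
see next → charlie; now {quebec:13, romeo:11, tango:1}
update quebec to severity 15 → {quebec:15, romeo:11, tango:1}
add kilo (severity 32) → {kilo:32, quebec:15, romeo:11, tango:1}
add foxtrot (severity 28) → {kilo:32, foxtrot:28, quebec:15, romeo:11, tango:1}
see next → kilo; now {foxtrot:28, quebec:15, romeo:11, tango:1}
update tango to severity 31 → {tango:31, foxtrot:28, quebec:15, romeo:11}
see next → tango; now {foxtrot:28, quebec:15, romeo:11}
see next → foxtrot; now {quebec:15, romeo:11}
see next → quebec; now {romeo:11}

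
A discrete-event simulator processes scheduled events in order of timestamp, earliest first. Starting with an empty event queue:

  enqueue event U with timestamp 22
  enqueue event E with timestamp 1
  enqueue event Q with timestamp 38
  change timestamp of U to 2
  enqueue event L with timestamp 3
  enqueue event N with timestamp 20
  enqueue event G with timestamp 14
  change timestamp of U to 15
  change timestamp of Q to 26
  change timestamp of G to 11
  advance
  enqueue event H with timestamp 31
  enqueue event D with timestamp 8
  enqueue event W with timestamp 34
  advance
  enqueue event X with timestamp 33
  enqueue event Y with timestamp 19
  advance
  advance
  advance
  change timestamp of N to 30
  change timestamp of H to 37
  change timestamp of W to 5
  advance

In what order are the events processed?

add U (timestamp 22) → {U:22}
add E (timestamp 1) → {E:1, U:22}
add Q (timestamp 38) → {E:1, U:22, Q:38}
update U to timestamp 2 → {E:1, U:2, Q:38}
add L (timestamp 3) → {E:1, U:2, L:3, Q:38}
add N (timestamp 20) → {E:1, U:2, L:3, N:20, Q:38}
add G (timestamp 14) → {E:1, U:2, L:3, G:14, N:20, Q:38}
update U to timestamp 15 → {E:1, L:3, G:14, U:15, N:20, Q:38}
update Q to timestamp 26 → {E:1, L:3, G:14, U:15, N:20, Q:26}
update G to timestamp 11 → {E:1, L:3, G:11, U:15, N:20, Q:26}
advance → E; now {L:3, G:11, U:15, N:20, Q:26}
add H (timestamp 31) → {L:3, G:11, U:15, N:20, Q:26, H:31}
add D (timestamp 8) → {L:3, D:8, G:11, U:15, N:20, Q:26, H:31}
add W (timestamp 34) → {L:3, D:8, G:11, U:15, N:20, Q:26, H:31, W:34}
advance → L; now {D:8, G:11, U:15, N:20, Q:26, H:31, W:34}
add X (timestamp 33) → {D:8, G:11, U:15, N:20, Q:26, H:31, X:33, W:34}
add Y (timestamp 19) → {D:8, G:11, U:15, Y:19, N:20, Q:26, H:31, X:33, W:34}
advance → D; now {G:11, U:15, Y:19, N:20, Q:26, H:31, X:33, W:34}
advance → G; now {U:15, Y:19, N:20, Q:26, H:31, X:33, W:34}
advance → U; now {Y:19, N:20, Q:26, H:31, X:33, W:34}
update N to timestamp 30 → {Y:19, Q:26, N:30, H:31, X:33, W:34}
update H to timestamp 37 → {Y:19, Q:26, N:30, X:33, W:34, H:37}
update W to timestamp 5 → {W:5, Y:19, Q:26, N:30, X:33, H:37}
advance → W; now {Y:19, Q:26, N:30, X:33, H:37}

[E, L, D, G, U, W]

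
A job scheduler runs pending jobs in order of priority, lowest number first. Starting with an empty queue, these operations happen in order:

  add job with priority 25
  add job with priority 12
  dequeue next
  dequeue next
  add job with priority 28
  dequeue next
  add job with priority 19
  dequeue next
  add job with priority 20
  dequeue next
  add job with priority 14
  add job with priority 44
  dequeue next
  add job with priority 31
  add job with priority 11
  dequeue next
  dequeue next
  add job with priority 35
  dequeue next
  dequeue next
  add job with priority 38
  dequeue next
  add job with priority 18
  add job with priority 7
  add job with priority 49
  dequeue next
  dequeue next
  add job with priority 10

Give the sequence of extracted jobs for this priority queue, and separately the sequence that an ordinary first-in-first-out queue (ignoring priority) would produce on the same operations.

priority queue: [12, 25, 28, 19, 20, 14, 11, 31, 35, 44, 38, 7, 18]; FIFO queue: 25, 12, 28, 19, 20, 14, 44, 31, 11, 35, 38, 18, 7

insert 25 → {25}
insert 12 → {12, 25}
dequeue next → 12; now {25}
dequeue next → 25; now {}
insert 28 → {28}
dequeue next → 28; now {}
insert 19 → {19}
dequeue next → 19; now {}
insert 20 → {20}
dequeue next → 20; now {}
insert 14 → {14}
insert 44 → {14, 44}
dequeue next → 14; now {44}
insert 31 → {31, 44}
insert 11 → {11, 31, 44}
dequeue next → 11; now {31, 44}
dequeue next → 31; now {44}
insert 35 → {35, 44}
dequeue next → 35; now {44}
dequeue next → 44; now {}
insert 38 → {38}
dequeue next → 38; now {}
insert 18 → {18}
insert 7 → {7, 18}
insert 49 → {7, 18, 49}
dequeue next → 7; now {18, 49}
dequeue next → 18; now {49}
insert 10 → {10, 49}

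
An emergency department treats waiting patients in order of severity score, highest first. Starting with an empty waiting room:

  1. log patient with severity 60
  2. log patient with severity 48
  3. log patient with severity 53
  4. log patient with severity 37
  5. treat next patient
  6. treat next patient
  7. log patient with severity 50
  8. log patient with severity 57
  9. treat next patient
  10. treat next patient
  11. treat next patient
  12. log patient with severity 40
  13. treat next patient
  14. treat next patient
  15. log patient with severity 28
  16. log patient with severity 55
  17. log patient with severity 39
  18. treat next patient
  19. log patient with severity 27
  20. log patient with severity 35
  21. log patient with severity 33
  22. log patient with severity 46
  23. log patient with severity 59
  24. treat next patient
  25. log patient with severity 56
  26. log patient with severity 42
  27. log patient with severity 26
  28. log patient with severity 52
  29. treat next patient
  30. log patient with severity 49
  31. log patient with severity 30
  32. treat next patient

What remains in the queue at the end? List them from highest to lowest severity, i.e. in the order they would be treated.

49, 46, 42, 39, 35, 33, 30, 28, 27, 26

insert 60 → {60}
insert 48 → {60, 48}
insert 53 → {60, 53, 48}
insert 37 → {60, 53, 48, 37}
treat next patient → 60; now {53, 48, 37}
treat next patient → 53; now {48, 37}
insert 50 → {50, 48, 37}
insert 57 → {57, 50, 48, 37}
treat next patient → 57; now {50, 48, 37}
treat next patient → 50; now {48, 37}
treat next patient → 48; now {37}
insert 40 → {40, 37}
treat next patient → 40; now {37}
treat next patient → 37; now {}
insert 28 → {28}
insert 55 → {55, 28}
insert 39 → {55, 39, 28}
treat next patient → 55; now {39, 28}
insert 27 → {39, 28, 27}
insert 35 → {39, 35, 28, 27}
insert 33 → {39, 35, 33, 28, 27}
insert 46 → {46, 39, 35, 33, 28, 27}
insert 59 → {59, 46, 39, 35, 33, 28, 27}
treat next patient → 59; now {46, 39, 35, 33, 28, 27}
insert 56 → {56, 46, 39, 35, 33, 28, 27}
insert 42 → {56, 46, 42, 39, 35, 33, 28, 27}
insert 26 → {56, 46, 42, 39, 35, 33, 28, 27, 26}
insert 52 → {56, 52, 46, 42, 39, 35, 33, 28, 27, 26}
treat next patient → 56; now {52, 46, 42, 39, 35, 33, 28, 27, 26}
insert 49 → {52, 49, 46, 42, 39, 35, 33, 28, 27, 26}
insert 30 → {52, 49, 46, 42, 39, 35, 33, 30, 28, 27, 26}
treat next patient → 52; now {49, 46, 42, 39, 35, 33, 30, 28, 27, 26}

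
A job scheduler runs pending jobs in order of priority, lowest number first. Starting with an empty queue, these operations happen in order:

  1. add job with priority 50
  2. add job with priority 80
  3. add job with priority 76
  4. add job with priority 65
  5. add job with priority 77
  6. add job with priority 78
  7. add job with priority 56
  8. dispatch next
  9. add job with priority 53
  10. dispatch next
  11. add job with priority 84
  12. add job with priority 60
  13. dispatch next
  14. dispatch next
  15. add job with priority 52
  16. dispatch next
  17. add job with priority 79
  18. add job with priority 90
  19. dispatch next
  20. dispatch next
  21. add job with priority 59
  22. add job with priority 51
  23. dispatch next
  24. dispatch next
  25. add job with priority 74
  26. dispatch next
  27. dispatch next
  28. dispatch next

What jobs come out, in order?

insert 50 → {50}
insert 80 → {50, 80}
insert 76 → {50, 76, 80}
insert 65 → {50, 65, 76, 80}
insert 77 → {50, 65, 76, 77, 80}
insert 78 → {50, 65, 76, 77, 78, 80}
insert 56 → {50, 56, 65, 76, 77, 78, 80}
dispatch next → 50; now {56, 65, 76, 77, 78, 80}
insert 53 → {53, 56, 65, 76, 77, 78, 80}
dispatch next → 53; now {56, 65, 76, 77, 78, 80}
insert 84 → {56, 65, 76, 77, 78, 80, 84}
insert 60 → {56, 60, 65, 76, 77, 78, 80, 84}
dispatch next → 56; now {60, 65, 76, 77, 78, 80, 84}
dispatch next → 60; now {65, 76, 77, 78, 80, 84}
insert 52 → {52, 65, 76, 77, 78, 80, 84}
dispatch next → 52; now {65, 76, 77, 78, 80, 84}
insert 79 → {65, 76, 77, 78, 79, 80, 84}
insert 90 → {65, 76, 77, 78, 79, 80, 84, 90}
dispatch next → 65; now {76, 77, 78, 79, 80, 84, 90}
dispatch next → 76; now {77, 78, 79, 80, 84, 90}
insert 59 → {59, 77, 78, 79, 80, 84, 90}
insert 51 → {51, 59, 77, 78, 79, 80, 84, 90}
dispatch next → 51; now {59, 77, 78, 79, 80, 84, 90}
dispatch next → 59; now {77, 78, 79, 80, 84, 90}
insert 74 → {74, 77, 78, 79, 80, 84, 90}
dispatch next → 74; now {77, 78, 79, 80, 84, 90}
dispatch next → 77; now {78, 79, 80, 84, 90}
dispatch next → 78; now {79, 80, 84, 90}

50, 53, 56, 60, 52, 65, 76, 51, 59, 74, 77, 78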